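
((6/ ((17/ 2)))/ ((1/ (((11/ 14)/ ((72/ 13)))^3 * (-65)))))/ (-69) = 0.00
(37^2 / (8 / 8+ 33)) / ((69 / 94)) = 64343 / 1173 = 54.85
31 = 31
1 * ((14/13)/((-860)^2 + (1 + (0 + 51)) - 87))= 14/9614345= 0.00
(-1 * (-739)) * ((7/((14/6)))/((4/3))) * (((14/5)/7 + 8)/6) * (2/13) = 46557/130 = 358.13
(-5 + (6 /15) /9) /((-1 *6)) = 223 /270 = 0.83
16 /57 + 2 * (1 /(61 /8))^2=66832 /212097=0.32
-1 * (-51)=51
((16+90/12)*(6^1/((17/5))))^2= 497025/289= 1719.81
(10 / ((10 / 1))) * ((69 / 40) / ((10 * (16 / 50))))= 69 / 128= 0.54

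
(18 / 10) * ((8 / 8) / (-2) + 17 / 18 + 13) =121 / 5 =24.20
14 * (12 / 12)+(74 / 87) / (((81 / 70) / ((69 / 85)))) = 582890 / 39933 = 14.60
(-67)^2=4489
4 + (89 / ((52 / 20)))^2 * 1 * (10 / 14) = 994857 / 1183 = 840.96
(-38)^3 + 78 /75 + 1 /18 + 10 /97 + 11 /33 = -2395095929 /43650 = -54870.47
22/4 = 11/2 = 5.50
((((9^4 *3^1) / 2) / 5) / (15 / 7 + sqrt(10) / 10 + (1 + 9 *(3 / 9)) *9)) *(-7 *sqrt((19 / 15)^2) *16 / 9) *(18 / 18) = -806.73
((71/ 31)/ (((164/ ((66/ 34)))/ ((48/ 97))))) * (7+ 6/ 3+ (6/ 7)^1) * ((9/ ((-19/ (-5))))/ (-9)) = -0.03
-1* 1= -1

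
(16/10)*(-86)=-688/5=-137.60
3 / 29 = 0.10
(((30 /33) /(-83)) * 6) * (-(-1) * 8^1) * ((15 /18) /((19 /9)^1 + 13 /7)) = -504 /4565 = -0.11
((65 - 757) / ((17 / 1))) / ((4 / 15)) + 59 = -1592 / 17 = -93.65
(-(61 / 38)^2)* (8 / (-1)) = 7442 / 361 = 20.61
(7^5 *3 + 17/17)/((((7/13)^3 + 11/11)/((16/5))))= 139561.74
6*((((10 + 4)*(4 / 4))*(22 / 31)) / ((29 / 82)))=168.56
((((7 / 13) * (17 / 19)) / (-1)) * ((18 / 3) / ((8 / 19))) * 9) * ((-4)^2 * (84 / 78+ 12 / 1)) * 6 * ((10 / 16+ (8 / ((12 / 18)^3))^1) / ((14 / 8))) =-15918120 / 13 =-1224470.77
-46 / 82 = -23 / 41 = -0.56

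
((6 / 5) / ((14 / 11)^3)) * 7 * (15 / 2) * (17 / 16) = 203643 / 6272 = 32.47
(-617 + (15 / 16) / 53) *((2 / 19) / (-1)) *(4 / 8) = 32.47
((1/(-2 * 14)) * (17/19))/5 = -17/2660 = -0.01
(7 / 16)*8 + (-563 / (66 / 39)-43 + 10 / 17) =-69488 / 187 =-371.59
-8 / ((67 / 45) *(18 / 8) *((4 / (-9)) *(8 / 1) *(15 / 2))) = 6 / 67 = 0.09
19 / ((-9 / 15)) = -95 / 3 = -31.67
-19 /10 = -1.90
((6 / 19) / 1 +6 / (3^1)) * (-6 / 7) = -264 / 133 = -1.98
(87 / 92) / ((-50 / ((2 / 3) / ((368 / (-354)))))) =5133 / 423200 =0.01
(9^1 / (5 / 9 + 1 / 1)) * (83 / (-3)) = -2241 / 14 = -160.07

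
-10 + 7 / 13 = -9.46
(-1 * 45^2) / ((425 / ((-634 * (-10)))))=-513540 / 17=-30208.24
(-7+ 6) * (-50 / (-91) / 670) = -5 / 6097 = -0.00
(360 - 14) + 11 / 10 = 3471 / 10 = 347.10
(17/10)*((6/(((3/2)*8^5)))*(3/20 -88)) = -0.02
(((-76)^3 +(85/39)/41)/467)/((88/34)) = -11932683163/32856252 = -363.18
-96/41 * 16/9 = -512/123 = -4.16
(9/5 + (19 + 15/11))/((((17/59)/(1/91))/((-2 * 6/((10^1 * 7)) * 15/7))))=-1294578/4169165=-0.31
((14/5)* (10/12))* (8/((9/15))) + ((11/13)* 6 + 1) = 4351/117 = 37.19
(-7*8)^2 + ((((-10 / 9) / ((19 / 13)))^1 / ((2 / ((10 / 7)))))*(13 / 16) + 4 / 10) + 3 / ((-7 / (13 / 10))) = 3135.40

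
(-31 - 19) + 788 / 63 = -2362 / 63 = -37.49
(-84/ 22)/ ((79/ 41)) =-1722/ 869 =-1.98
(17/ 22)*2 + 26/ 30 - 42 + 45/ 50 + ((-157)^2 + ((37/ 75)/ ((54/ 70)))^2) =88809017587/ 3608550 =24610.72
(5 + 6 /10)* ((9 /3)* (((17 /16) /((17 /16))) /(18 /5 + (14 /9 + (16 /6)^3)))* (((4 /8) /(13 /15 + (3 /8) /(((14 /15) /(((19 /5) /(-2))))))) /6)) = 79380 /141229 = 0.56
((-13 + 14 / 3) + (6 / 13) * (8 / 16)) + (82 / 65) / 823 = -1300094 / 160485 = -8.10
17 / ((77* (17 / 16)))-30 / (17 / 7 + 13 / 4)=-20712 / 4081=-5.08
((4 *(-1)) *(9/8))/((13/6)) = -27/13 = -2.08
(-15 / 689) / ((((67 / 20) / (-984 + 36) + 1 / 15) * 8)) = -3950 / 91637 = -0.04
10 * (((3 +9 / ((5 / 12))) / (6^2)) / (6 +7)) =41 / 78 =0.53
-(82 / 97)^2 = -6724 / 9409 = -0.71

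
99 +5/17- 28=1212/17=71.29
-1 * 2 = -2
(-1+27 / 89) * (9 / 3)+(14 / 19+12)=18004 / 1691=10.65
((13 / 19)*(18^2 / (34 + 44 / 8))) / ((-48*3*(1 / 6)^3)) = -12636 / 1501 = -8.42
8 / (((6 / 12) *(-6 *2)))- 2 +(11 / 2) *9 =277 / 6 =46.17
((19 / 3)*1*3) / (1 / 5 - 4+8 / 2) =95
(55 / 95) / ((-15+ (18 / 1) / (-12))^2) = 4 / 1881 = 0.00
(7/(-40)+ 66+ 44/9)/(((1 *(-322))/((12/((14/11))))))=-2.07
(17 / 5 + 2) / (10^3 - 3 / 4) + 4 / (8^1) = 20201 / 39970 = 0.51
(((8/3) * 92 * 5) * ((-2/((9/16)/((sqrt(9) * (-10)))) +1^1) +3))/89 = 1221760/801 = 1525.29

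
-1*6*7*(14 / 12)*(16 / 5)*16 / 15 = -167.25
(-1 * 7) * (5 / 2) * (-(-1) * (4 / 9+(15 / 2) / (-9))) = 245 / 36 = 6.81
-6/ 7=-0.86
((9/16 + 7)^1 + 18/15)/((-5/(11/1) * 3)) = -7711/1200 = -6.43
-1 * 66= -66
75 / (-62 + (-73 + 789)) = 25 / 218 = 0.11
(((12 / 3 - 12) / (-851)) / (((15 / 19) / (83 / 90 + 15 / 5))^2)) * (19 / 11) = 1709386262 / 4265105625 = 0.40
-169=-169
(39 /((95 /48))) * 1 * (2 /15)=1248 /475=2.63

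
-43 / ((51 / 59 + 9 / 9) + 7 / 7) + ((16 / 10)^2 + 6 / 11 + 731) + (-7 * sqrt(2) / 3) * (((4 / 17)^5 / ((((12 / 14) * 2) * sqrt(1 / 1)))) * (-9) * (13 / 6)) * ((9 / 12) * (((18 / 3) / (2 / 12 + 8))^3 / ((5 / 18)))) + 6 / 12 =349360128 * sqrt(2) / 17045383285 + 66886227 / 92950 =719.62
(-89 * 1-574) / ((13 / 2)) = -102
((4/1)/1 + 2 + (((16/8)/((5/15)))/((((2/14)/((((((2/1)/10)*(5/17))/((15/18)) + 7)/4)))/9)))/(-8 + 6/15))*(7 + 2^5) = -4127643/1292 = -3194.77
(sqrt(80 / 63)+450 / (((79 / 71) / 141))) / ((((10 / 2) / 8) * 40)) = 4 * sqrt(35) / 525+180198 / 79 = 2281.03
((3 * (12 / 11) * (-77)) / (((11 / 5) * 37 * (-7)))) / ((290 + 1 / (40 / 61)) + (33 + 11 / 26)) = 93600 / 68772011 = 0.00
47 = 47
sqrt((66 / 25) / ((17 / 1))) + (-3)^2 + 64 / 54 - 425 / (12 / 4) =-3550 / 27 + sqrt(1122) / 85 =-131.09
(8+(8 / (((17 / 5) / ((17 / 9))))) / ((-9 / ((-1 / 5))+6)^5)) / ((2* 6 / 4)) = 24841818112 / 9315681777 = 2.67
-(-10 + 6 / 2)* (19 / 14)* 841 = 15979 / 2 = 7989.50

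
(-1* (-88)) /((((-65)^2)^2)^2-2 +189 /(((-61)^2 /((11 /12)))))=1309792 /4742709395064033425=0.00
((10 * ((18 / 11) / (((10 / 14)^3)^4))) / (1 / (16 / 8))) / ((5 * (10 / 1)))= 498286339236 / 13427734375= 37.11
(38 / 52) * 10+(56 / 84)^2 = 907 / 117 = 7.75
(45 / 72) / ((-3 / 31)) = -155 / 24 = -6.46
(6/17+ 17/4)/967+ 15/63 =335353/1380876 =0.24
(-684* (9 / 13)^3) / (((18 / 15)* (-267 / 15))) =2077650 / 195533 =10.63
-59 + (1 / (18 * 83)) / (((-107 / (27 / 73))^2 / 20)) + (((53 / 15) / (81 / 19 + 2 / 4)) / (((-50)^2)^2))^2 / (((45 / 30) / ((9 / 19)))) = -3584526861960002293207267896247 / 60754692740303833007812500000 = -59.00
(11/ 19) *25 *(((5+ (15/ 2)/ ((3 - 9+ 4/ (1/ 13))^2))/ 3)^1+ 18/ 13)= 138545825/ 3135912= 44.18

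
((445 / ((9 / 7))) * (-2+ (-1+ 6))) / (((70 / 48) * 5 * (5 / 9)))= 256.32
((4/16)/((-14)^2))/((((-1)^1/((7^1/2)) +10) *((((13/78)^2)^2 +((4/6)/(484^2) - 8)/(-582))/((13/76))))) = 1495446381/966616063616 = 0.00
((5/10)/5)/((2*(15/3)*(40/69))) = 0.02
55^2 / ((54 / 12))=6050 / 9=672.22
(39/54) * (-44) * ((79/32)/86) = -11297/12384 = -0.91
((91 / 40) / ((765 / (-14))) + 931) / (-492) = -14243663 / 7527600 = -1.89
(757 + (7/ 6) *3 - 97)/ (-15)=-1327/ 30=-44.23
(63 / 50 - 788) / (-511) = 39337 / 25550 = 1.54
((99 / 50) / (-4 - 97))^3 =-970299 / 128787625000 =-0.00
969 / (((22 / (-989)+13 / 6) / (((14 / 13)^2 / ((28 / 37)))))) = 1489261914 / 2150525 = 692.51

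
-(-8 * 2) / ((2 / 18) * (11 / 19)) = 2736 / 11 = 248.73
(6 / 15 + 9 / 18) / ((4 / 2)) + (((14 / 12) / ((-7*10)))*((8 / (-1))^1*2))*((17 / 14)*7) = 163 / 60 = 2.72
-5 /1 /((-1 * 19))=5 /19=0.26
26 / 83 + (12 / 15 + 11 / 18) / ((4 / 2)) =15221 / 14940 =1.02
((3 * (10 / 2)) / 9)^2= 25 / 9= 2.78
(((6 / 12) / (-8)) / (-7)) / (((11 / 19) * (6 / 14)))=19 / 528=0.04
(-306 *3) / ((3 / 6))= -1836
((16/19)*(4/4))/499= 16/9481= 0.00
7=7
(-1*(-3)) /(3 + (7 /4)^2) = 48 /97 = 0.49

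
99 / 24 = 33 / 8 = 4.12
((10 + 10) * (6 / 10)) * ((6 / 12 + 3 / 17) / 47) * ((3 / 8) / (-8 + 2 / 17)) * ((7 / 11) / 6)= -483 / 554224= -0.00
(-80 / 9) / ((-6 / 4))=160 / 27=5.93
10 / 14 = 5 / 7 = 0.71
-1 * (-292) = 292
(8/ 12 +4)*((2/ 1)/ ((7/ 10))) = 40/ 3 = 13.33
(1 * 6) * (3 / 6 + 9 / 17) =105 / 17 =6.18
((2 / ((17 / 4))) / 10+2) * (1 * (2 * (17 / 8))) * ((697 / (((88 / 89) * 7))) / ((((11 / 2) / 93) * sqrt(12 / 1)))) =4276.52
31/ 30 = 1.03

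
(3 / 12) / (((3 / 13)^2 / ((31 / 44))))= 5239 / 1584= 3.31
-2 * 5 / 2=-5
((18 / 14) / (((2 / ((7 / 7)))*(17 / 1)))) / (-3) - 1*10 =-2383 / 238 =-10.01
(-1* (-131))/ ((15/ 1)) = 131/ 15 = 8.73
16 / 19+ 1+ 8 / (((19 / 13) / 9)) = 51.11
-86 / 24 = -43 / 12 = -3.58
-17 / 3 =-5.67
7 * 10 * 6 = 420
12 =12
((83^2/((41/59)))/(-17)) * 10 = -4064510/697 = -5831.43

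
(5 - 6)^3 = -1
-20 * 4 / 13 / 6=-40 / 39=-1.03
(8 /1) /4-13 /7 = 1 /7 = 0.14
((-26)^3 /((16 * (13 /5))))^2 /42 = 714025 /168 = 4250.15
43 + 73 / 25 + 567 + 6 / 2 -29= 14673 / 25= 586.92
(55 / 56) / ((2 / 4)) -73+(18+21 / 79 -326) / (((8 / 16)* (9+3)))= -811747 / 6636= -122.32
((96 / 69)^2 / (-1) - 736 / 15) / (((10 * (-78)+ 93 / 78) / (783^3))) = 1683739406471616 / 53558605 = 31437327.51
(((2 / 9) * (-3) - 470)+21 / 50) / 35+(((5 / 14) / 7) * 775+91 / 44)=22778177 / 808500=28.17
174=174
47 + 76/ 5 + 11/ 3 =988/ 15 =65.87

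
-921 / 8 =-115.12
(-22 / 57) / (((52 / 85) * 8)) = -935 / 11856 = -0.08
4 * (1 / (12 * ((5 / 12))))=4 / 5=0.80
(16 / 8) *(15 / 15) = 2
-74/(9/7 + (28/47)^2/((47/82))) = -38.85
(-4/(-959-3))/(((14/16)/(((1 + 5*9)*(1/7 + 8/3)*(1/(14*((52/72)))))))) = 130272/2144779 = 0.06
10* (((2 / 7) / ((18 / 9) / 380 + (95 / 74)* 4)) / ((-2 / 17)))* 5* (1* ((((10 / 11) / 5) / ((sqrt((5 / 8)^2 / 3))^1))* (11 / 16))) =-1195100* sqrt(3) / 252959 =-8.18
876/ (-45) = -292/ 15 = -19.47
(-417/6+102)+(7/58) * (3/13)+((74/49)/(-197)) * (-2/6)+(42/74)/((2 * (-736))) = 19342775522957/594613061952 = 32.53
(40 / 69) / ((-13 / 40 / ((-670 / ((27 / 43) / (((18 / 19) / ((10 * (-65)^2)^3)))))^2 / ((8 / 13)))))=-16600322 / 31878588994402545538330078125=-0.00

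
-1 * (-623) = 623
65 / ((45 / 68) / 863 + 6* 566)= 3814460 / 199290909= 0.02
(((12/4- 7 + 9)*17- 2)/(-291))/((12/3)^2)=-83/4656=-0.02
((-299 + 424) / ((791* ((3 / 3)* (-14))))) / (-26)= 125 / 287924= 0.00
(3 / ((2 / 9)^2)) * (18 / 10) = 2187 / 20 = 109.35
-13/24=-0.54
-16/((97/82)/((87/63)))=-38048/2037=-18.68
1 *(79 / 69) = 79 / 69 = 1.14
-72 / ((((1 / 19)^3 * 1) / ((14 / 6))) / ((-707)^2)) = -575982000888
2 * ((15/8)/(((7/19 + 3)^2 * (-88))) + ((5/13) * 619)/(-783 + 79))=-1158865/1703936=-0.68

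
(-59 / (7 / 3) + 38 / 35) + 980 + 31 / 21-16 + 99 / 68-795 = 147.73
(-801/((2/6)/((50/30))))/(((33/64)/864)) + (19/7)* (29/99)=-422788139/63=-6710922.84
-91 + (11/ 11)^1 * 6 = -85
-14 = -14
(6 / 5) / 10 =3 / 25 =0.12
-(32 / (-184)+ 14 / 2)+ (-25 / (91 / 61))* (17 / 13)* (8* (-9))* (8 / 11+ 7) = 3647159959 / 299299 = 12185.67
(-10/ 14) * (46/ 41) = -230/ 287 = -0.80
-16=-16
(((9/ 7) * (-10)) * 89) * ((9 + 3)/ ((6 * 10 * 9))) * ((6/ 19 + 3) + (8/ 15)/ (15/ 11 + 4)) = -10222006/ 117705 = -86.84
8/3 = 2.67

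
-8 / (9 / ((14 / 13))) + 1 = 5 / 117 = 0.04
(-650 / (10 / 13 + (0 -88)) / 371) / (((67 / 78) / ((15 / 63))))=0.01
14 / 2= 7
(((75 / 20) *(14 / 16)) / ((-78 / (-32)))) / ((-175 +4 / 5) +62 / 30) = -525 / 67132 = -0.01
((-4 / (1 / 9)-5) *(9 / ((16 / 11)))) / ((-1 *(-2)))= -4059 / 32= -126.84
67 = 67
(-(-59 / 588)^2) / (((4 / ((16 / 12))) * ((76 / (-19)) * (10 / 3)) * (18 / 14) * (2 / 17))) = 59177 / 35562240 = 0.00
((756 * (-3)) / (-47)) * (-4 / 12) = -756 / 47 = -16.09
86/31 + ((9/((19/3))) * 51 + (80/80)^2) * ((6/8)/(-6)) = -7551/1178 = -6.41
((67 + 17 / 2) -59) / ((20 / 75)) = 495 / 8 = 61.88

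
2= 2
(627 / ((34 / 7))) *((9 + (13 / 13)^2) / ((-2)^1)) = -21945 / 34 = -645.44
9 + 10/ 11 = 9.91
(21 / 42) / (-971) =-1 / 1942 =-0.00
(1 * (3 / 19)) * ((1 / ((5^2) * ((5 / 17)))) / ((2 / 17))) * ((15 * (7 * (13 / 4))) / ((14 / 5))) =33813 / 1520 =22.25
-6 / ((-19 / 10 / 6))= 360 / 19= 18.95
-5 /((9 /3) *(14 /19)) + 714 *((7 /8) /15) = 16543 /420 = 39.39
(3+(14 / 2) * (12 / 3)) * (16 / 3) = 496 / 3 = 165.33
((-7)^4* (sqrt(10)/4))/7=343* sqrt(10)/4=271.17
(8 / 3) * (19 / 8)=19 / 3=6.33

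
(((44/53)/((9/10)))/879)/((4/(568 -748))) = -2200/46587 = -0.05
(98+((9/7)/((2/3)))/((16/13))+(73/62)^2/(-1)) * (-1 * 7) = -21134759/30752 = -687.26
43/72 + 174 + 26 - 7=13939/72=193.60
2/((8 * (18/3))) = 1/24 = 0.04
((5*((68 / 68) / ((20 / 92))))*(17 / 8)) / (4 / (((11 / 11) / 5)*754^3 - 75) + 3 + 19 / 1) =167606329399 / 75444281424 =2.22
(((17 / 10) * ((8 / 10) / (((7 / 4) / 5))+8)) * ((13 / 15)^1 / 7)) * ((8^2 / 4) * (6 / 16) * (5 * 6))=95472 / 245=389.68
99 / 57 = 33 / 19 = 1.74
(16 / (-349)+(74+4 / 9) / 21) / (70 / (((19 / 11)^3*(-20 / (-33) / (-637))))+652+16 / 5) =-15830983540 / 61628887120437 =-0.00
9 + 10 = 19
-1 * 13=-13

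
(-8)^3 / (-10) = 256 / 5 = 51.20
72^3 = 373248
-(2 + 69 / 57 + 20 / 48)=-827 / 228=-3.63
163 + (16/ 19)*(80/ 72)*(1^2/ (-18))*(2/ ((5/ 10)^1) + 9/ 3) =250297/ 1539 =162.64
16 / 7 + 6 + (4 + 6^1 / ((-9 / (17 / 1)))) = 20 / 21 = 0.95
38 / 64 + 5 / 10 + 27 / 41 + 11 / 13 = 44319 / 17056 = 2.60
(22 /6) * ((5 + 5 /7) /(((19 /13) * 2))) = 2860 /399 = 7.17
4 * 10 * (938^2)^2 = 30965018573440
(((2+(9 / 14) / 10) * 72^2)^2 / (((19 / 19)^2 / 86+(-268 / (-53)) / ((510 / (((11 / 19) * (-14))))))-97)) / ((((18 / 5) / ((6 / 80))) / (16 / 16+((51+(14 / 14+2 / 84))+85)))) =-12471382492907781168 / 3676305523415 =-3392368.35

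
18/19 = 0.95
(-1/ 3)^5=-0.00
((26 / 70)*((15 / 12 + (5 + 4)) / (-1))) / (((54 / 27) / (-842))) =224393 / 140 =1602.81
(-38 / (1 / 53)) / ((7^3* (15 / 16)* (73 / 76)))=-2449024 / 375585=-6.52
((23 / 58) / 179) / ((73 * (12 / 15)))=115 / 3031544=0.00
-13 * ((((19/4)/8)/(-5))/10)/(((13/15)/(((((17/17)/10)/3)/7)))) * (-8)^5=-4864/175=-27.79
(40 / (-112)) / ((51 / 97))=-0.68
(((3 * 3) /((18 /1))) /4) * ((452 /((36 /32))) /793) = 452 /7137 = 0.06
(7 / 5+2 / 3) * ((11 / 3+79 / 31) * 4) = 2312 / 45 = 51.38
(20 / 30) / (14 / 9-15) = -6 / 121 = -0.05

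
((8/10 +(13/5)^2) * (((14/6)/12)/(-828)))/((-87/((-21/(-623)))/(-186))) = -1519/11872600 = -0.00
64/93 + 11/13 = 1855/1209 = 1.53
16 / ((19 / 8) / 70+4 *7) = 8960 / 15699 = 0.57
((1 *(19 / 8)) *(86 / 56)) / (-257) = -817 / 57568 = -0.01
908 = 908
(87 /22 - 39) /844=-771 /18568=-0.04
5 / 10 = 1 / 2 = 0.50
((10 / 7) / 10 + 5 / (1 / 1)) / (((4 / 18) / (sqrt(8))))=324 * sqrt(2) / 7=65.46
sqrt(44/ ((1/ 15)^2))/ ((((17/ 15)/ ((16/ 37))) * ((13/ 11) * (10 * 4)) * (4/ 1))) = 495 * sqrt(11)/ 8177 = 0.20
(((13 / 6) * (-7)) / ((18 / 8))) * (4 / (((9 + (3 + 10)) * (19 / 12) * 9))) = -1456 / 16929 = -0.09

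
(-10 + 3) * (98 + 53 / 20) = -14091 / 20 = -704.55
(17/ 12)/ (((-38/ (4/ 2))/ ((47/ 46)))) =-799/ 10488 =-0.08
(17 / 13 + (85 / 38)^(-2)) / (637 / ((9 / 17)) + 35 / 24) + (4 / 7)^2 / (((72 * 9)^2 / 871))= 2886591412597 / 1496627323764300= 0.00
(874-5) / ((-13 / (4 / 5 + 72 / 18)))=-20856 / 65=-320.86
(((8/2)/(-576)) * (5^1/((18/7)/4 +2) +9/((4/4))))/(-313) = 0.00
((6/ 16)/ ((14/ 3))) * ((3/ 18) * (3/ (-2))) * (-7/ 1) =9/ 64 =0.14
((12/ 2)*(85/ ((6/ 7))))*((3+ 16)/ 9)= 11305/ 9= 1256.11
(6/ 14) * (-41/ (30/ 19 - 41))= 2337/ 5243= 0.45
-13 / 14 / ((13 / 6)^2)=-0.20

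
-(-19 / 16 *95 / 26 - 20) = 10125 / 416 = 24.34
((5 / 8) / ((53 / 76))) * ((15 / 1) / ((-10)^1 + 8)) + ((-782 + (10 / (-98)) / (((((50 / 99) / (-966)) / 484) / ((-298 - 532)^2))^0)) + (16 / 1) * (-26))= -12515709 / 10388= -1204.82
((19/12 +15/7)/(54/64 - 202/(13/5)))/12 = -8138/2014047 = -0.00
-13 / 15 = -0.87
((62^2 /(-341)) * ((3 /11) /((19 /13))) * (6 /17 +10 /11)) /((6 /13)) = -5.75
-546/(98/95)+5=-3670/7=-524.29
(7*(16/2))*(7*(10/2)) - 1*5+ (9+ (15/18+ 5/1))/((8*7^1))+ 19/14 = 657425/336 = 1956.62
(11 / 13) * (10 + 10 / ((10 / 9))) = 209 / 13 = 16.08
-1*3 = -3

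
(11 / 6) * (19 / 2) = 209 / 12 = 17.42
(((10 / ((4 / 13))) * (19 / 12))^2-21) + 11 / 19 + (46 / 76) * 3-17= 28589611 / 10944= 2612.35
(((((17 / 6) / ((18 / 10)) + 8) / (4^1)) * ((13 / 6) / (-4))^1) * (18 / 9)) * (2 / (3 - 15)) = 6721 / 15552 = 0.43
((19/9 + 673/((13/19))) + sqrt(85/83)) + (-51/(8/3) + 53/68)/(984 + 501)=sqrt(7055)/83 + 517594553/525096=986.73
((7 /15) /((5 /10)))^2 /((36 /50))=98 /81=1.21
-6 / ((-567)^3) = 2 / 60761421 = 0.00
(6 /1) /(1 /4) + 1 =25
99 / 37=2.68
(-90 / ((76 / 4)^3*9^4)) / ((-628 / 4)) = 0.00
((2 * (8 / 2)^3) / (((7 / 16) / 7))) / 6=1024 / 3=341.33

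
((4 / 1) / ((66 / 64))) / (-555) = -128 / 18315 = -0.01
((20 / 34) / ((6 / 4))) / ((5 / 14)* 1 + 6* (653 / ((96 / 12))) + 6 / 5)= 2800 / 3507933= 0.00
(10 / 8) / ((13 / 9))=45 / 52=0.87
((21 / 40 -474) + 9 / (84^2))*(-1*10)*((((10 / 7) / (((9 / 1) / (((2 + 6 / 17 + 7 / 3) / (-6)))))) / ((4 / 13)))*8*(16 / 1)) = -115332896380 / 472311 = -244188.46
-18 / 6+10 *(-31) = -313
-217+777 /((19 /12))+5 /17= 88512 /323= 274.03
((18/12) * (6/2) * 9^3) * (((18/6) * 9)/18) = 19683/4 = 4920.75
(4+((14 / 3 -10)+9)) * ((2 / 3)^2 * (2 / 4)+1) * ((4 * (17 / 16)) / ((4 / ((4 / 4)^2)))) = 4301 / 432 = 9.96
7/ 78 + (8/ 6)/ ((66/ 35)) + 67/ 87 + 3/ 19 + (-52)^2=3837459169/ 1418274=2705.72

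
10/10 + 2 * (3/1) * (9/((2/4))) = 109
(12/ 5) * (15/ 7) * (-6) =-216/ 7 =-30.86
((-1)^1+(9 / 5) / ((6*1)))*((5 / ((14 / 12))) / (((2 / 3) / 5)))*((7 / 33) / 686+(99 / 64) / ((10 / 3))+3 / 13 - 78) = 3120048849 / 1793792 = 1739.36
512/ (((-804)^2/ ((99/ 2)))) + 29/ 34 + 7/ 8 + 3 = 2910363/ 610504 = 4.77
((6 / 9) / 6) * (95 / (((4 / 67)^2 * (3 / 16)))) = 426455 / 27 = 15794.63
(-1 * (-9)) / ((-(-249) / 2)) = 6 / 83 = 0.07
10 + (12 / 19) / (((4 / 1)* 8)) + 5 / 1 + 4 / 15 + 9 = 55373 / 2280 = 24.29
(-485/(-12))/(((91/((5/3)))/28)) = 2425/117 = 20.73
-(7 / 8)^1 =-7 / 8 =-0.88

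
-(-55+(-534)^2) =-285101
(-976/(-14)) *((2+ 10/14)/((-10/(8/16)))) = -2318/245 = -9.46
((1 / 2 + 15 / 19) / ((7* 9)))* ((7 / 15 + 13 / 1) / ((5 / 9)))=707 / 1425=0.50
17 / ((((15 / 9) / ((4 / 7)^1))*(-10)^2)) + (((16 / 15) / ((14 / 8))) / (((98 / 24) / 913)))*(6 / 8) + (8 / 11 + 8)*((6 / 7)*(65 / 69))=1185819447 / 10847375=109.32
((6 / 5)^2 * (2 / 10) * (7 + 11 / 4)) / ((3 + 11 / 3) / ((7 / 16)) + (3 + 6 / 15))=7371 / 48925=0.15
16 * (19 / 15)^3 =109744 / 3375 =32.52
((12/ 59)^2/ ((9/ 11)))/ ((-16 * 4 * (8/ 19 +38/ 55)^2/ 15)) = -180184125/ 18800797456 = -0.01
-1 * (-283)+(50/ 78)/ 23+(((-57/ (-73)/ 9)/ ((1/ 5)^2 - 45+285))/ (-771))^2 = 283.03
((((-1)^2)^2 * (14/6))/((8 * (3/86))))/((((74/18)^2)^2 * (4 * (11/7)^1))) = 0.00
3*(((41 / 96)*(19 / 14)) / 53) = 779 / 23744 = 0.03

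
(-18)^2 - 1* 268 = 56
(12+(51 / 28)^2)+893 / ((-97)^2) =113692793 / 7376656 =15.41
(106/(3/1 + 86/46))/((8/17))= 20723/448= 46.26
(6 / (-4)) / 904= -3 / 1808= -0.00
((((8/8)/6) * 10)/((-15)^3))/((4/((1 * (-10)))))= 1/810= 0.00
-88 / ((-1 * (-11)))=-8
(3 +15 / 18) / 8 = 23 / 48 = 0.48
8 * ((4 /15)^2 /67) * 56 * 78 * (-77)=-14350336 /5025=-2855.79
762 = 762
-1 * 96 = -96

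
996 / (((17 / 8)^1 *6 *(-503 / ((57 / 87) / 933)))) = -0.00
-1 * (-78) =78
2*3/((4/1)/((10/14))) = 15/14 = 1.07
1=1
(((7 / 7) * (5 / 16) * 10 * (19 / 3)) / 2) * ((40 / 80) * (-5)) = -2375 / 96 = -24.74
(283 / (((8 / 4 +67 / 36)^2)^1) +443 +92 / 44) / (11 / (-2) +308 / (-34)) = -372602464 / 11689205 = -31.88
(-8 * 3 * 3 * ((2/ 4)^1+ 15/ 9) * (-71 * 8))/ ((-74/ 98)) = -117345.73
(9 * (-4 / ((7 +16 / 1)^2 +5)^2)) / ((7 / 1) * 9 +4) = -1 / 530707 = -0.00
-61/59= -1.03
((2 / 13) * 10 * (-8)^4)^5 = 3689348814741910323200000 / 371293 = 9936489012025301643.72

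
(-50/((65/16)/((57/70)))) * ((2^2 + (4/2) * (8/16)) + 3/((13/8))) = -81168/1183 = -68.61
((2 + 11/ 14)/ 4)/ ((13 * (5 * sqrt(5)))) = 3 * sqrt(5)/ 1400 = 0.00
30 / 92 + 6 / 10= 213 / 230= 0.93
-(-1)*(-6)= -6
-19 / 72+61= 4373 / 72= 60.74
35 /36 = 0.97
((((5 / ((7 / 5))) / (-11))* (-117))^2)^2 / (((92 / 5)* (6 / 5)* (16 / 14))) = 609989326171875 / 7392182336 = 82518.17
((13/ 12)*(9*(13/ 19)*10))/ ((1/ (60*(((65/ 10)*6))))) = 2965950/ 19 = 156102.63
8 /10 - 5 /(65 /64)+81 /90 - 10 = -1719 /130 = -13.22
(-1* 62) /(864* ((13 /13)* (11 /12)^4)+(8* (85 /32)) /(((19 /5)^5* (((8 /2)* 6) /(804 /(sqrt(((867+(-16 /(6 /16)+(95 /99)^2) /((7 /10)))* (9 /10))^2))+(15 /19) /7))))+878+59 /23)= -2497167766763649002688 /60037078485608788128155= -0.04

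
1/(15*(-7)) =-1/105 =-0.01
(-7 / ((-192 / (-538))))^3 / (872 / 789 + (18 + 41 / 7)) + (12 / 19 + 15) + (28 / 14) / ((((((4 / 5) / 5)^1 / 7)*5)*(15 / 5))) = -216956480660425 / 772514021376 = -280.84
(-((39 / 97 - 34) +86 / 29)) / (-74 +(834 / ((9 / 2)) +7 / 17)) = 4394619 / 16031287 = 0.27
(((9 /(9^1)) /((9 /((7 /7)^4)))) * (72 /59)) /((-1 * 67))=-8 /3953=-0.00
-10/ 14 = -5/ 7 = -0.71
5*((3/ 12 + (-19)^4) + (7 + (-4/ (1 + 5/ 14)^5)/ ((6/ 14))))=19362037788365/ 29713188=651631.11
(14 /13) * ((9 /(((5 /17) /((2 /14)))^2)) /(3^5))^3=48275138 /67196224265625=0.00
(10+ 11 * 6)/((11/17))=1292/11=117.45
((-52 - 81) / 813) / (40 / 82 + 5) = -0.03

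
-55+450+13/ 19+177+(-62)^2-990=65107/ 19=3426.68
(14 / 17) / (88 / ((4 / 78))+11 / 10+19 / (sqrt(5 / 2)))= 2403940 / 5012089617-5320 * sqrt(10) / 5012089617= 0.00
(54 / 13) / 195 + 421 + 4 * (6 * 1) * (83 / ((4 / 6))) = 2880623 / 845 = 3409.02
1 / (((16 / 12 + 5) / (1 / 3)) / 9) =9 / 19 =0.47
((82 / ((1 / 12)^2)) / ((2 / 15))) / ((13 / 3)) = 265680 / 13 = 20436.92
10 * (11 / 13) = 110 / 13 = 8.46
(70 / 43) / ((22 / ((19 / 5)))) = 133 / 473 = 0.28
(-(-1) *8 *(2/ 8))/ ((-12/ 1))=-1/ 6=-0.17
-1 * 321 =-321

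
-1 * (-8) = 8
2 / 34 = 1 / 17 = 0.06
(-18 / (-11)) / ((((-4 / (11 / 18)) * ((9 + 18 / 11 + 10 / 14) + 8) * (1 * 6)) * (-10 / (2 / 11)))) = 7 / 178800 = 0.00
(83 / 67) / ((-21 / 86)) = -7138 / 1407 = -5.07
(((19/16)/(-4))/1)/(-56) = 19/3584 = 0.01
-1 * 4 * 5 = -20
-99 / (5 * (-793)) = 99 / 3965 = 0.02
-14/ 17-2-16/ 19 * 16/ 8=-4.51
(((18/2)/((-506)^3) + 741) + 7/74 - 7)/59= 59642149789/4793505992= 12.44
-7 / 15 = -0.47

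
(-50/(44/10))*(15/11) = -1875/121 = -15.50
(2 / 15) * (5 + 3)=16 / 15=1.07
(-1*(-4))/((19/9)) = 36/19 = 1.89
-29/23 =-1.26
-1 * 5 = -5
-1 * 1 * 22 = -22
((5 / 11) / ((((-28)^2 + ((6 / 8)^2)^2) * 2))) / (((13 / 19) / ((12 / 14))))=14592 / 40197157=0.00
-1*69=-69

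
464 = 464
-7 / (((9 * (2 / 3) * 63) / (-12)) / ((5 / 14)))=5 / 63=0.08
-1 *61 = -61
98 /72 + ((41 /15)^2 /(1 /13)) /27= 120487 /24300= 4.96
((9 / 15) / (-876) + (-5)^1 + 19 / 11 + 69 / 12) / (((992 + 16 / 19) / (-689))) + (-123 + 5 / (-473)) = -270810074437 / 2171183520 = -124.73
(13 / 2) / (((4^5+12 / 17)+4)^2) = 3757 / 611660288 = 0.00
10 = 10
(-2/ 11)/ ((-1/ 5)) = 10/ 11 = 0.91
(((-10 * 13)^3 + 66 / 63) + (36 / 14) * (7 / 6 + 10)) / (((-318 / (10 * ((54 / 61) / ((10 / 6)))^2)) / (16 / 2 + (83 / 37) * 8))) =25830464544000 / 51078167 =505704.61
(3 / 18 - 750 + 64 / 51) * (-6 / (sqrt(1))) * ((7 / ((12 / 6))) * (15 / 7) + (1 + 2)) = 1603455 / 34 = 47160.44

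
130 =130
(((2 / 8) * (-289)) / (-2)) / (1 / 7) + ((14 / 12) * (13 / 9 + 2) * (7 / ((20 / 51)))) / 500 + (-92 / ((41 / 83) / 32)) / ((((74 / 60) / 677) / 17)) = -15186065617979009 / 273060000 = -55614391.04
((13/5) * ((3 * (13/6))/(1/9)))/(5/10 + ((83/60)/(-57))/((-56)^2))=1631290752/5362477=304.20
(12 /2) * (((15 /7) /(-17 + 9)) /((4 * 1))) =-45 /112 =-0.40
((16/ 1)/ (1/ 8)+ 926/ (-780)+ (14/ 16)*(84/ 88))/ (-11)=-4380881/ 377520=-11.60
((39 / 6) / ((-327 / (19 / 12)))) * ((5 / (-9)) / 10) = 247 / 141264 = 0.00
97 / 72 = 1.35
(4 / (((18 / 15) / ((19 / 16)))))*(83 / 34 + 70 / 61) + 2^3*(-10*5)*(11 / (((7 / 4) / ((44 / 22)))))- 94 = -593306071 / 116144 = -5108.37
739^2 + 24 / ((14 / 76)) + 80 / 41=156774679 / 287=546253.24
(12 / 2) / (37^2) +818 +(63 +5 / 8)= 9655605 / 10952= 881.63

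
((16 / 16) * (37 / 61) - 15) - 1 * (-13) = -85 / 61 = -1.39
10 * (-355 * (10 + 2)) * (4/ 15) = -11360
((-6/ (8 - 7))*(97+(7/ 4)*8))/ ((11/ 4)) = -2664/ 11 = -242.18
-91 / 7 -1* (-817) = 804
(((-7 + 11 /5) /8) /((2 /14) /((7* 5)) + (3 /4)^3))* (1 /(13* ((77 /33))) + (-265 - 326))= 72277632 /86827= 832.43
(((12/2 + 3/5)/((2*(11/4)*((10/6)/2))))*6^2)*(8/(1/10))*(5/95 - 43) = -16920576/95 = -178111.33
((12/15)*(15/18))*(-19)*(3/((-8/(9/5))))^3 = 124659/32000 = 3.90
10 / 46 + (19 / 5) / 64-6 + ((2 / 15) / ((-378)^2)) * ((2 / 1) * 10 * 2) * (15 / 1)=-1504528483 / 262906560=-5.72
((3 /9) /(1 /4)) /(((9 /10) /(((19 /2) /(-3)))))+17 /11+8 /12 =-2209 /891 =-2.48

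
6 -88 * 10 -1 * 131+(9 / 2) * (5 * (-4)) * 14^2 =-18645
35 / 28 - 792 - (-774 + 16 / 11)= -801 / 44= -18.20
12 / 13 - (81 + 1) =-1054 / 13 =-81.08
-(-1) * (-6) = -6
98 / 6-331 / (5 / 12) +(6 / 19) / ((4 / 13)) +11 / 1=-436643 / 570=-766.04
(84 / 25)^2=7056 / 625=11.29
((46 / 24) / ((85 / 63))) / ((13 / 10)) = 483 / 442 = 1.09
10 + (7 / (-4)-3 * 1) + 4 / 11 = 247 / 44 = 5.61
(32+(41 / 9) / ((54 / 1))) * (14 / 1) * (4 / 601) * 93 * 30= 135347240 / 16227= 8340.87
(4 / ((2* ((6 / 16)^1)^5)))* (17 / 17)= 65536 / 243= 269.70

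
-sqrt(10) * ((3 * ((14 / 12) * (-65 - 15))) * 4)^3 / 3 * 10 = 14049280000 * sqrt(10) / 3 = 14809241428.48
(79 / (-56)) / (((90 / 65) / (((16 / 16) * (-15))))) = 5135 / 336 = 15.28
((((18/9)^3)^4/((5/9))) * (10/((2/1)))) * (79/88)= 364032/11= 33093.82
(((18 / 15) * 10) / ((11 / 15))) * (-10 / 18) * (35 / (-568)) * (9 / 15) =525 / 1562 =0.34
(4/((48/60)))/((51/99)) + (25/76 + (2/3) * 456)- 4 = 400565/1292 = 310.03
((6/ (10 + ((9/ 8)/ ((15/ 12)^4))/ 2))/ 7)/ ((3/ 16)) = 10000/ 22379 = 0.45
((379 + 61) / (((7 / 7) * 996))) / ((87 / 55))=6050 / 21663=0.28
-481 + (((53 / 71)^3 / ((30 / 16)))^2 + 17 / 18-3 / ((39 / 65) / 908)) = -289378906846412513 / 57645127764450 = -5020.01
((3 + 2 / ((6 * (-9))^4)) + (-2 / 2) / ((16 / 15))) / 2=17537555 / 17006112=1.03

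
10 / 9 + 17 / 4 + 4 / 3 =6.69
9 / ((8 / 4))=9 / 2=4.50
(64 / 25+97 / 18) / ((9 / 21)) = 18.55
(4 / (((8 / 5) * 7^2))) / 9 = 5 / 882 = 0.01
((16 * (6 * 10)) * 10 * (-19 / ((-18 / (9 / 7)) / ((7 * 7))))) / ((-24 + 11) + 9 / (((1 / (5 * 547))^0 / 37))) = 1995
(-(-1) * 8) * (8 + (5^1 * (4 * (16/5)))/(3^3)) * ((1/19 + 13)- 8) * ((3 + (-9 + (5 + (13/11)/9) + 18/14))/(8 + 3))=2959360/186219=15.89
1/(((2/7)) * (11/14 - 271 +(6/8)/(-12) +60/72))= -0.01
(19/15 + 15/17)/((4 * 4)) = 137/1020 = 0.13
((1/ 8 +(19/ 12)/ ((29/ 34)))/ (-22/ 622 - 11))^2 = 183928619161/ 5705753923584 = 0.03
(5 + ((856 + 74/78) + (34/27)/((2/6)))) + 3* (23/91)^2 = 64536013/74529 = 865.92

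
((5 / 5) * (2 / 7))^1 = 2 / 7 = 0.29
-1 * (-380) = 380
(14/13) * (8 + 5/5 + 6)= 210/13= 16.15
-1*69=-69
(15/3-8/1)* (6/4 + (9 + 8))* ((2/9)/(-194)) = 37/582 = 0.06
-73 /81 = -0.90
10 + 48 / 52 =142 / 13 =10.92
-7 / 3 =-2.33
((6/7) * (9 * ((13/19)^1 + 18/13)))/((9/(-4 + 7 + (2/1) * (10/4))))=3504/247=14.19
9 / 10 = 0.90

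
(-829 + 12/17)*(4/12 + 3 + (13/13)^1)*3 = -10767.82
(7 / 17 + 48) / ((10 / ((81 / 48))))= 22221 / 2720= 8.17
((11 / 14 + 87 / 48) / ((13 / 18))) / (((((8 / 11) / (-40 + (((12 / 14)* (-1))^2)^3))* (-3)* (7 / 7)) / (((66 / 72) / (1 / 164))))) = 64677008451 / 6588344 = 9816.88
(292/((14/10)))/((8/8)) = 1460/7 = 208.57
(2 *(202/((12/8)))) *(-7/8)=-707/3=-235.67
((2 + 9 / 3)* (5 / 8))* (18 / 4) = 225 / 16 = 14.06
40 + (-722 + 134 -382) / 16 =-165 / 8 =-20.62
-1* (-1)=1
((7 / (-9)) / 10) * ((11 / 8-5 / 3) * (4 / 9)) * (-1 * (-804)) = 3283 / 405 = 8.11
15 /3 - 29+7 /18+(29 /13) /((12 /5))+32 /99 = -12789 /572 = -22.36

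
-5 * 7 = -35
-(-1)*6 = 6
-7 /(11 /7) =-49 /11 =-4.45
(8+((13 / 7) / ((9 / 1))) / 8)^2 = 16362025 / 254016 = 64.41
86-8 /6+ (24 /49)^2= 611582 /7203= 84.91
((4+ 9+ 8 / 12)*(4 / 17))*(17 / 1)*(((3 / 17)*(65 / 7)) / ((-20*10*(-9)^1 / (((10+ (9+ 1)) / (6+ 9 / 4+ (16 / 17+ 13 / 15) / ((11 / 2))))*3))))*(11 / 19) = 2579720 / 12801649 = 0.20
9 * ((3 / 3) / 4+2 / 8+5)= 99 / 2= 49.50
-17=-17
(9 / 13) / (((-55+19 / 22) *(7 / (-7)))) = 66 / 5161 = 0.01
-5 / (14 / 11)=-55 / 14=-3.93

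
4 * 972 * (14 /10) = 27216 /5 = 5443.20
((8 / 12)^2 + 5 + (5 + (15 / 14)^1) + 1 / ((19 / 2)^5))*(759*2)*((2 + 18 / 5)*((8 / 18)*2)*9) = 29087500521376 / 37141485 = 783153.95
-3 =-3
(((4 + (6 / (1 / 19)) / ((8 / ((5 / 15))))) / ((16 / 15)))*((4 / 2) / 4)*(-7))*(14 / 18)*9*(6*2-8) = -25725 / 32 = -803.91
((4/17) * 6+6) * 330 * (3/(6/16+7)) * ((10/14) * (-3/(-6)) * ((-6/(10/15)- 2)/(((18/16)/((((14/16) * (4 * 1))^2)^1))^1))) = -42688800/1003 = -42561.12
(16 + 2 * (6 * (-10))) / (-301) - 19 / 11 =-4575 / 3311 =-1.38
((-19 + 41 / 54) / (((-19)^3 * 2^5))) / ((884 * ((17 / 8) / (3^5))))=8865 / 824616416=0.00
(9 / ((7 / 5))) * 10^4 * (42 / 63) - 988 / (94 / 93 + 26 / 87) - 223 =258858524 / 6181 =41879.72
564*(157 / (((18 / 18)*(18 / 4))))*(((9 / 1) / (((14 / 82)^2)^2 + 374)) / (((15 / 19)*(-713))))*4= -12677584574752 / 3767623958475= -3.36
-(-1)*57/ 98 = 57/ 98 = 0.58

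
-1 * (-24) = 24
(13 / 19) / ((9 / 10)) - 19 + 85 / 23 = -57202 / 3933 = -14.54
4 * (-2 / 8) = -1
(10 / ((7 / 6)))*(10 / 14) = 300 / 49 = 6.12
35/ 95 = 7/ 19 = 0.37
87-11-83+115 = 108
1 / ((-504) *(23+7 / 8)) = -1 / 12033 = -0.00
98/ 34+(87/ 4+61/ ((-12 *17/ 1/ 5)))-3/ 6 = 2309/ 102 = 22.64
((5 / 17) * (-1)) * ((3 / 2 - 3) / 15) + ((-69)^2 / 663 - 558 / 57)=-21659 / 8398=-2.58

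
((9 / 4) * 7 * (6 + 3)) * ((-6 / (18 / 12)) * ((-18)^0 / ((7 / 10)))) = -810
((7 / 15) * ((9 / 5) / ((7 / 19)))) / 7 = 57 / 175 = 0.33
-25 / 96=-0.26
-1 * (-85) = 85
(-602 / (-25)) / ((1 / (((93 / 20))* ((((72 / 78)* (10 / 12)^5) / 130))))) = 46655 / 146016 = 0.32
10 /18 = 0.56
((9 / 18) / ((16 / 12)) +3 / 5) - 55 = -2161 / 40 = -54.02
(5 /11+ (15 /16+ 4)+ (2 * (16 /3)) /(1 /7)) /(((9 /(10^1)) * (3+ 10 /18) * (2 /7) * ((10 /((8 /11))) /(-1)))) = -295897 /46464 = -6.37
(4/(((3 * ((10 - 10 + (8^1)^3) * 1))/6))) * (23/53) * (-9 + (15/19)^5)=-123771717/2099731952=-0.06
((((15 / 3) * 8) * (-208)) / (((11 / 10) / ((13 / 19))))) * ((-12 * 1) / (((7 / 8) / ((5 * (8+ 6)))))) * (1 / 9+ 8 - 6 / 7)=158173184000 / 4389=36038547.28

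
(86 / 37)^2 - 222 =-216.60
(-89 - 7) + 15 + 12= -69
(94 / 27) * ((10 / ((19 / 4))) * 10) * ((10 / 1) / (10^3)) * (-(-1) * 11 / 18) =2068 / 4617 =0.45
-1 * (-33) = 33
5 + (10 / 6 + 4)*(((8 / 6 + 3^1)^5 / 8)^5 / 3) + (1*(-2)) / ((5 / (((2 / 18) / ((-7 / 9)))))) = 4198563958889983893662975678167 / 8745645243581890560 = 480074807741.73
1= 1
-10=-10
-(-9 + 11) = -2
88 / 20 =22 / 5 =4.40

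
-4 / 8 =-0.50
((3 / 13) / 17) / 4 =3 / 884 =0.00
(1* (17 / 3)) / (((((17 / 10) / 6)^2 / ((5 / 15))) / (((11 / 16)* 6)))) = 1650 / 17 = 97.06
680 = 680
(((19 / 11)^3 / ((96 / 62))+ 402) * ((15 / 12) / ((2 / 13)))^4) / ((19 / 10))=2311263670015625 / 2486009856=929708.17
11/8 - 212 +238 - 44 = -16.62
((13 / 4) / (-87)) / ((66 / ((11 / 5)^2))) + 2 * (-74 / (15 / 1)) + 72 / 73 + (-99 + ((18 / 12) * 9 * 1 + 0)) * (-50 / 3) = 5396255041 / 3810600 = 1416.12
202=202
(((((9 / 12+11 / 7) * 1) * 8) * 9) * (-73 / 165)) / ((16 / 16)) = -5694 / 77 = -73.95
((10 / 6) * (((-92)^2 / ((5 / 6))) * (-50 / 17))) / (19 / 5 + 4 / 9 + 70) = -670.60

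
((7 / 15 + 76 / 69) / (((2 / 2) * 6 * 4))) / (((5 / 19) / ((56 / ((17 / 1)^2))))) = 71953 / 1495575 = 0.05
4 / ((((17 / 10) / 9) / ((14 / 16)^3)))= 15435 / 1088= 14.19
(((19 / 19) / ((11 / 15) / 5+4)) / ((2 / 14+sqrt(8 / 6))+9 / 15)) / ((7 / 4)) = 0.07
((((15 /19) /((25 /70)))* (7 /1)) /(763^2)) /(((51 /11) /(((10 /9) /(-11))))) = -20 /34538067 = -0.00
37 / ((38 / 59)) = 2183 / 38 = 57.45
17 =17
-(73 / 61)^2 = -1.43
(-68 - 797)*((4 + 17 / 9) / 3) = -45845 / 27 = -1697.96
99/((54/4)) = 22/3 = 7.33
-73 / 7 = -10.43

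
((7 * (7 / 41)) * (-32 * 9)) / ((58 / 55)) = -388080 / 1189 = -326.39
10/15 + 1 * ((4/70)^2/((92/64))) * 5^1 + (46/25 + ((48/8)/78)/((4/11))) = 11997247/4395300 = 2.73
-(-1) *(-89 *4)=-356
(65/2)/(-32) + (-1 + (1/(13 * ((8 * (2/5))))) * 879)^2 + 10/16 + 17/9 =158362109/389376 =406.71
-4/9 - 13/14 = -173/126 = -1.37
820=820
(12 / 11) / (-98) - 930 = -501276 / 539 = -930.01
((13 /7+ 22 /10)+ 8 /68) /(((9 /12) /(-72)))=-238464 /595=-400.78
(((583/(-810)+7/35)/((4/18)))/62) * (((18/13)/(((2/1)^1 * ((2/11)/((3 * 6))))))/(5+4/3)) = -125037/306280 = -0.41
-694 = -694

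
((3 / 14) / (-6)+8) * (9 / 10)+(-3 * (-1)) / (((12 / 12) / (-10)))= -22.83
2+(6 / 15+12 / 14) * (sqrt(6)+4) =44 * sqrt(6) / 35+246 / 35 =10.11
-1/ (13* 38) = -1/ 494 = -0.00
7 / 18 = 0.39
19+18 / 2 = 28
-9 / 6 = -3 / 2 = -1.50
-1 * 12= -12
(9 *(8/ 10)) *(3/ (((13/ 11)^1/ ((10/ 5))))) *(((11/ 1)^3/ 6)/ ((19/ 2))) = 1054152/ 1235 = 853.56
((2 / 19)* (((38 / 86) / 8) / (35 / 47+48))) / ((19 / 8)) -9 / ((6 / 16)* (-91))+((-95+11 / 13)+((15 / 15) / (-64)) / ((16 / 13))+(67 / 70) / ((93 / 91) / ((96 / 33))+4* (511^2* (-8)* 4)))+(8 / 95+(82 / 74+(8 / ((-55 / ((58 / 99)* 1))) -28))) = -413126012990804730371576558197 / 3420040420056812547454018560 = -120.80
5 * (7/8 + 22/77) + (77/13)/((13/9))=9.90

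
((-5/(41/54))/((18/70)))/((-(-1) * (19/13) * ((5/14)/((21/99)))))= -89180/8569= -10.41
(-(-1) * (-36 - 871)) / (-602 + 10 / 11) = 1.51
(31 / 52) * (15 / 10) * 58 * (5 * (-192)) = -647280 / 13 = -49790.77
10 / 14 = 5 / 7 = 0.71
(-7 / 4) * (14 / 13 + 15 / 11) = -2443 / 572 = -4.27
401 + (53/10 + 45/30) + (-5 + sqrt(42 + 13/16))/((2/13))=13 * sqrt(685)/8 + 3753/10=417.83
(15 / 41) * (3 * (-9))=-405 / 41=-9.88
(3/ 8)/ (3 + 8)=3/ 88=0.03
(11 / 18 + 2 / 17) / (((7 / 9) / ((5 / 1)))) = 1115 / 238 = 4.68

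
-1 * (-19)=19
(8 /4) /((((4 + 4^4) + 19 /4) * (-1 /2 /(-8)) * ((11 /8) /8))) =8192 /11649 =0.70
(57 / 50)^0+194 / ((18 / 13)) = 1270 / 9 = 141.11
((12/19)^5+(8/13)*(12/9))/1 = 88939616/96567861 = 0.92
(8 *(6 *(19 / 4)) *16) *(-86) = -313728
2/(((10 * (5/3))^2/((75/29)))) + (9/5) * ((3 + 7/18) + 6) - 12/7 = 77162/5075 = 15.20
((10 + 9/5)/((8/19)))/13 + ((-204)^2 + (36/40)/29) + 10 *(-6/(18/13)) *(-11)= 1904371171/45240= 42094.85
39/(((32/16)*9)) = 13/6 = 2.17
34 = 34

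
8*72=576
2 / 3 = 0.67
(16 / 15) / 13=16 / 195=0.08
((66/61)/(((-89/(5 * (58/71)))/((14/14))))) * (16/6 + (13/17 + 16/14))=-146740/646051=-0.23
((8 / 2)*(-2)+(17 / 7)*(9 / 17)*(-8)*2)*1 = -200 / 7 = -28.57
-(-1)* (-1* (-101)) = 101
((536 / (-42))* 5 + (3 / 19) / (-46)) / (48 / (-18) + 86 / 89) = 104238847 / 2777572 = 37.53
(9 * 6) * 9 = 486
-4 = -4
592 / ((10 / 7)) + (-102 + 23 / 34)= 53223 / 170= 313.08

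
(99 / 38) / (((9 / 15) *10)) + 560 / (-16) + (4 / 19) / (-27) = -70945 / 2052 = -34.57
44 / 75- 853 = -852.41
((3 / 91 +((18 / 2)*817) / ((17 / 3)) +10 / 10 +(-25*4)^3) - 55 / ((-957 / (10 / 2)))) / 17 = -134414181196 / 2288013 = -58747.12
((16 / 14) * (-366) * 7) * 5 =-14640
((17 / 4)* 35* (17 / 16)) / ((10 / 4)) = 2023 / 32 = 63.22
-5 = -5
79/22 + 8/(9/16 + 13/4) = 7635/1342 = 5.69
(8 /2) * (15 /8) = 15 /2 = 7.50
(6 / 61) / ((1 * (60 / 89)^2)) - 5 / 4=-37829 / 36600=-1.03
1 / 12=0.08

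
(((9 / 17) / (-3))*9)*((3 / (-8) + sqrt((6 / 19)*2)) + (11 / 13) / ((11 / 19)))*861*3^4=-212779791 / 1768 - 3766014*sqrt(57) / 323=-208377.75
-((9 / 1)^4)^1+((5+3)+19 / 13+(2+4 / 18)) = -6549.32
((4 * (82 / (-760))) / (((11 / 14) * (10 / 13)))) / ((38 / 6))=-11193 / 99275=-0.11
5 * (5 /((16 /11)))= 275 /16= 17.19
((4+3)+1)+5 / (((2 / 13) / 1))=81 / 2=40.50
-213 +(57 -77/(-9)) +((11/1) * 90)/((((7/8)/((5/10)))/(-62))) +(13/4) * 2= -4437119/126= -35215.23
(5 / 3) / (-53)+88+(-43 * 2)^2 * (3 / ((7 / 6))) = 21265261 / 1113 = 19106.25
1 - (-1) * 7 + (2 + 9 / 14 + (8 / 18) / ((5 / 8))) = 7153 / 630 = 11.35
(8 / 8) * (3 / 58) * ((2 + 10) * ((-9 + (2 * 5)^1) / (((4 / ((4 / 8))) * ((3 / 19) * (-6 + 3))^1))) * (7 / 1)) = -1.15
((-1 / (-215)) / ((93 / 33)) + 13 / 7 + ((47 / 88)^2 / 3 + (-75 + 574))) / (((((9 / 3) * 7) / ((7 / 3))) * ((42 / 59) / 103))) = 3299679599696803 / 409710026880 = 8053.70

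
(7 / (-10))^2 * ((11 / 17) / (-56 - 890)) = -0.00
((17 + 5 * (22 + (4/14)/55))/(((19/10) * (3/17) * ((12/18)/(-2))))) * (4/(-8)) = 831385/1463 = 568.27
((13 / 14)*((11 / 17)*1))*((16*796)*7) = 910624 / 17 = 53566.12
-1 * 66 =-66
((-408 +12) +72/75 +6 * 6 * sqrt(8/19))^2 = 1859652144/11875 - 1422144 * sqrt(38)/475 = 138146.11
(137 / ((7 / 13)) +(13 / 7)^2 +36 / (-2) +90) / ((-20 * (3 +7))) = -4041 / 2450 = -1.65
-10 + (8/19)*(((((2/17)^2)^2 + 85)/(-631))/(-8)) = -10006233389/1001333269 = -9.99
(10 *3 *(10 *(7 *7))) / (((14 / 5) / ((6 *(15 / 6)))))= 78750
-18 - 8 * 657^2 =-3453210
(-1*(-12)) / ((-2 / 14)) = -84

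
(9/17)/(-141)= -3/799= -0.00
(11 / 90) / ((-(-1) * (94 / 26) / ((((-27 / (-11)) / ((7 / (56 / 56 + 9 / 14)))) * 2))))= 897 / 23030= 0.04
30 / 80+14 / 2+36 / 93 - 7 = 189 / 248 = 0.76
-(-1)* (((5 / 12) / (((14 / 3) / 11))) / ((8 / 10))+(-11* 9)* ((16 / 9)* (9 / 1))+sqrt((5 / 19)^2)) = -1582.51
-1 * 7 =-7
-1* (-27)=27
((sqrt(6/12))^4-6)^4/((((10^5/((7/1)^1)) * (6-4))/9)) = 17629983/51200000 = 0.34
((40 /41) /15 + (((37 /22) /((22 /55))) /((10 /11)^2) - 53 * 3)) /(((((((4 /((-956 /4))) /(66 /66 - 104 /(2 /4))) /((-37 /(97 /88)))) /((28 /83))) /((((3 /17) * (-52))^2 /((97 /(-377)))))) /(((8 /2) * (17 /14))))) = -34252559671.06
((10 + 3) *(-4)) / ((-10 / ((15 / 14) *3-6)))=-507 / 35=-14.49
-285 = -285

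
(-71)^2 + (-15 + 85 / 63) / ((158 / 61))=25062827 / 4977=5035.73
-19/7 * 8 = -21.71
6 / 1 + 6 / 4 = 15 / 2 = 7.50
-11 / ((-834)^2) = -11 / 695556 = -0.00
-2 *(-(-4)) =-8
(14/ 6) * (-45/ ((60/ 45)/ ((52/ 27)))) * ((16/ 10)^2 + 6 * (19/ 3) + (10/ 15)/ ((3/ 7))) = -862316/ 135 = -6387.53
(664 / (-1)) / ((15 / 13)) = -8632 / 15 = -575.47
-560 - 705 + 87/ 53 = -66958/ 53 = -1263.36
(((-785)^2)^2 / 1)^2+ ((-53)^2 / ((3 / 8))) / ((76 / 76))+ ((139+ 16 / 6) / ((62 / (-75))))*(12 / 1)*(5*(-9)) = 13410352771611302858131007 / 93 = 144197341630229062990656.00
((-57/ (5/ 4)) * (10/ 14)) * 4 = -912/ 7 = -130.29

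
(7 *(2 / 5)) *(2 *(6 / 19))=1.77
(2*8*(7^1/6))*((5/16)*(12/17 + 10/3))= 3605/153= 23.56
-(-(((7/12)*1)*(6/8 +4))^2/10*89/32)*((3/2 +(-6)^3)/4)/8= -14.31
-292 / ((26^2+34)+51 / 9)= -876 / 2147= -0.41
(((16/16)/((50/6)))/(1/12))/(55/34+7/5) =136/285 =0.48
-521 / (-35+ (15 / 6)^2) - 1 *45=-3091 / 115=-26.88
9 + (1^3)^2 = 10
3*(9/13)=27/13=2.08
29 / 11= 2.64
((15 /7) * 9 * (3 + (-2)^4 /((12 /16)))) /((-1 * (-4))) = 3285 /28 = 117.32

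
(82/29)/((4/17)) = 697/58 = 12.02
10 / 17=0.59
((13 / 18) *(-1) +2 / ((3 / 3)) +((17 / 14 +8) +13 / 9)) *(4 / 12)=752 / 189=3.98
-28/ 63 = -4/ 9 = -0.44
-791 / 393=-2.01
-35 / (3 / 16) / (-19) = 9.82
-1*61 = -61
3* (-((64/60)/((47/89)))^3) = -2887553024/116800875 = -24.72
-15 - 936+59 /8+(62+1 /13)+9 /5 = -457469 /520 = -879.75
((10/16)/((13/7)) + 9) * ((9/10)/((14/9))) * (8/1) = 43.21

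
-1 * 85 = -85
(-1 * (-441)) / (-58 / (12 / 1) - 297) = -2646 / 1811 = -1.46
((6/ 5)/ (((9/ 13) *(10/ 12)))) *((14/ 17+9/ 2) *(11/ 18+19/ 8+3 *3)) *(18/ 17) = 2030639/ 14450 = 140.53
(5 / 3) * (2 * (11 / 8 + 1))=95 / 12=7.92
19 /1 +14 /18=178 /9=19.78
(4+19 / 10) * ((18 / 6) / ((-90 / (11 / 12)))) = -0.18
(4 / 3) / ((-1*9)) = -4 / 27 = -0.15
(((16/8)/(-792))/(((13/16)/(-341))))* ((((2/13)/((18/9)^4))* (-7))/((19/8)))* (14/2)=-6076/28899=-0.21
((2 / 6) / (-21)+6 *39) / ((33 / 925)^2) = 12612768125 / 68607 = 183840.83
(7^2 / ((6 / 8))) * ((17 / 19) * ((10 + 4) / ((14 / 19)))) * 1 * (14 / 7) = 6664 / 3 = 2221.33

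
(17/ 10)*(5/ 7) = 17/ 14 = 1.21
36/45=4/5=0.80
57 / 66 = 19 / 22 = 0.86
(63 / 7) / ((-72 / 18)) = -9 / 4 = -2.25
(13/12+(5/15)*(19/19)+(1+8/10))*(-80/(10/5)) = -386/3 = -128.67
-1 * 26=-26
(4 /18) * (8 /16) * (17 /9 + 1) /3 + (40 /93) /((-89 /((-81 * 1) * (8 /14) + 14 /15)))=1530730 /4693059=0.33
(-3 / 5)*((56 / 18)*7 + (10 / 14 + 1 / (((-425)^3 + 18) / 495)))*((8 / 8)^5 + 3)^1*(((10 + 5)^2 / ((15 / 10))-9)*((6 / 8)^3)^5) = -36679473836025138243 / 360615687602831360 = -101.71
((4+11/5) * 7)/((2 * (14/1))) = 31/20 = 1.55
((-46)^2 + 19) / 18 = 2135 / 18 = 118.61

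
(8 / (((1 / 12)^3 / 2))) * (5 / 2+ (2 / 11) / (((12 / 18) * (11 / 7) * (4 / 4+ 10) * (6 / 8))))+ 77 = 92875351 / 1331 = 69778.63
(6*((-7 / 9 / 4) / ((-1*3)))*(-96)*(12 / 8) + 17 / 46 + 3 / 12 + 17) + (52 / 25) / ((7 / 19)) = -527029 / 16100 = -32.73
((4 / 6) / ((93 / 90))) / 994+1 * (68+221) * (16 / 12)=17810522 / 46221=385.33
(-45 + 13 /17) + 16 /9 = -6496 /153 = -42.46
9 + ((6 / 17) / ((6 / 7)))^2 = 2650 / 289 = 9.17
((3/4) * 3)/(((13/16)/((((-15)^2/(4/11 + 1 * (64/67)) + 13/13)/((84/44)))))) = 203863/819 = 248.92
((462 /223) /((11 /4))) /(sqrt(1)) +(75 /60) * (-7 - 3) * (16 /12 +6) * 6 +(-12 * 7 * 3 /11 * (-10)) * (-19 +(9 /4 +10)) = -5140532 /2453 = -2095.61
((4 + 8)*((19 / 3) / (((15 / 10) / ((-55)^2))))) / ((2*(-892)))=-57475 / 669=-85.91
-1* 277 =-277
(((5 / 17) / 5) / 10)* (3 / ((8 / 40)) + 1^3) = 8 / 85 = 0.09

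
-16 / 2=-8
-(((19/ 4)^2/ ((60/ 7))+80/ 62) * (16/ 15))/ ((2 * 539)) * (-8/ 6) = 116737/ 22557150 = 0.01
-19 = -19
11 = 11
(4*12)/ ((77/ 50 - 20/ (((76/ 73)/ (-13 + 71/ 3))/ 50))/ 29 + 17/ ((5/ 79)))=-3967200/ 6995821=-0.57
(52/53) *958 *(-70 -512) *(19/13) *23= -974607888/53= -18388828.08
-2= -2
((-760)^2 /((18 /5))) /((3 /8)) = 11552000 /27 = 427851.85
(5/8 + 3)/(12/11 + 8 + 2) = 319/976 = 0.33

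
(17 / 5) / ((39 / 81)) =459 / 65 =7.06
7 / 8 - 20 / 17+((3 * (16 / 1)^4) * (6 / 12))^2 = 1314259992535 / 136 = 9663676415.70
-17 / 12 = -1.42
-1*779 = -779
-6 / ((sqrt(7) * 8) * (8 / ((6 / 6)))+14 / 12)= 36 / 147449 -13824 * sqrt(7) / 1032143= -0.04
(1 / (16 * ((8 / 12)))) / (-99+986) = 3 / 28384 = 0.00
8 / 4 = 2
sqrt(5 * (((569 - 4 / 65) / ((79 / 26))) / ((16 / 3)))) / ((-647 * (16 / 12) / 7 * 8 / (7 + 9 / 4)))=-2331 * sqrt(1947666) / 26169856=-0.12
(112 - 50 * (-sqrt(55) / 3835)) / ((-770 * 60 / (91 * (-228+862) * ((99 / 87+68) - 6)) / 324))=-22817746224 / 7975 - 31343058 * sqrt(55) / 94105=-2863629.48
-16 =-16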